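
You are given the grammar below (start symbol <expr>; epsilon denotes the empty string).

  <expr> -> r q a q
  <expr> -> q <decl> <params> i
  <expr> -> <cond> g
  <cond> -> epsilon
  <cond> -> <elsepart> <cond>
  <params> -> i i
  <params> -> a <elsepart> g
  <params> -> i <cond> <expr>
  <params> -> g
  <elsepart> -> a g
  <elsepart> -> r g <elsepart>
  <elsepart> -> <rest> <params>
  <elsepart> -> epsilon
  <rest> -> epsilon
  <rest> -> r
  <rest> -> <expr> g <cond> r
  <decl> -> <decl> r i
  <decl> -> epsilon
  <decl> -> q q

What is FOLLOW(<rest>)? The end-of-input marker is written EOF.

{ a, g, i }

In <elsepart> -> <rest> <params>: add FIRST(<params>) = { a, g, i }.
Union: FOLLOW(<rest>) = { a, g, i }.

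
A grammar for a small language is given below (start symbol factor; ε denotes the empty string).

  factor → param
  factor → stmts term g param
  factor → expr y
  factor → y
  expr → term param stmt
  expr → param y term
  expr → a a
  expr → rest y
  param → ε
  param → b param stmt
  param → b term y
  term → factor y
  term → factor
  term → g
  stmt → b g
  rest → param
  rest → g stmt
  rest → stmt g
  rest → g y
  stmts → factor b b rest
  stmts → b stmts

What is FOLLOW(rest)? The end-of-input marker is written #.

In expr → rest y: add FIRST(y) = { y }.
In stmts → factor b b rest: rest is at the end, add FOLLOW(stmts) = { a, b, g, y }.
Union: FOLLOW(rest) = { a, b, g, y }.

{ a, b, g, y }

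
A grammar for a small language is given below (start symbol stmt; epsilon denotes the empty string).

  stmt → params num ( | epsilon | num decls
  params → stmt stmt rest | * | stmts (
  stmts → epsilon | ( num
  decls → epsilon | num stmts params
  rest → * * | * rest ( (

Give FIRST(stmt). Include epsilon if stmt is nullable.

From stmt → params num (: add FIRST(params) = { (, *, num }.
stmt → epsilon contributes epsilon.
stmt → num decls contributes {num}.
Union: FIRST(stmt) = { (, *, num, epsilon }.

{ (, *, num, epsilon }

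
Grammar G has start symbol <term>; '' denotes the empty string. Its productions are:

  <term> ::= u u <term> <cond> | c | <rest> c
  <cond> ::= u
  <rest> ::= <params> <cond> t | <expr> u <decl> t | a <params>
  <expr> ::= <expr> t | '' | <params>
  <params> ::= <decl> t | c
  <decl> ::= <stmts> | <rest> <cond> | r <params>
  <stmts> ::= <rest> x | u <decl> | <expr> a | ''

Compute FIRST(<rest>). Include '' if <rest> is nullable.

{ a, c, r, t, u }

From <rest> ::= <params> <cond> t: add FIRST(<params>) = { a, c, r, t, u }.
From <rest> ::= <expr> u <decl> t: <expr> nullable, take FIRST(<expr>) ∪ {u} = { a, c, r, t, u }.
<rest> ::= a <params> contributes {a}.
Union: FIRST(<rest>) = { a, c, r, t, u }.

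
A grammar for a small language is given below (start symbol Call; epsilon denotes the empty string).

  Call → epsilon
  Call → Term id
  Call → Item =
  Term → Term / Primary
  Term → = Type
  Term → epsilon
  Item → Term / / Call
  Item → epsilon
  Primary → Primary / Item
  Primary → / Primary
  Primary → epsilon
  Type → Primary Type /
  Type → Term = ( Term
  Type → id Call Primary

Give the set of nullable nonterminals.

{ Call, Item, Primary, Term }

Directly nullable (have an epsilon-production): Call, Term, Item, Primary.
No other nonterminal has a production whose RHS symbols are all nullable.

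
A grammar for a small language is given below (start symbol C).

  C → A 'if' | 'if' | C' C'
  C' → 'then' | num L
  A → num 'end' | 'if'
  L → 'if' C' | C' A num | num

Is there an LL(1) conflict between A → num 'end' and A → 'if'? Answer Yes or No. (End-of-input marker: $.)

FIRST(num 'end') = { num } and FIRST('if') = { 'if' }.
The FIRST sets are disjoint and neither alternative is nullable — no conflict.

No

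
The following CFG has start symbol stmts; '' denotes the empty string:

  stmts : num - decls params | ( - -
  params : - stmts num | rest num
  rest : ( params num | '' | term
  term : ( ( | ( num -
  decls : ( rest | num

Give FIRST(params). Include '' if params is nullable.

{ (, -, num }

params : - stmts num contributes {-}.
From params : rest num: rest nullable, take FIRST(rest) ∪ {num} = { (, num }.
Union: FIRST(params) = { (, -, num }.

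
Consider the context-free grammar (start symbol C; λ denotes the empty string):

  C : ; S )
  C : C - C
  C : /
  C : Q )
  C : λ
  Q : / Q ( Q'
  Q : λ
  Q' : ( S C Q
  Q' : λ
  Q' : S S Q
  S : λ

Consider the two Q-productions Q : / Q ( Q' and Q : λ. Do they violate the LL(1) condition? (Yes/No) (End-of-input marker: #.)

No

FIRST(/ Q ( Q') = { / } and FIRST(λ) = { λ }.
The second is nullable but FOLLOW(Q) = { (, ) } is disjoint from FIRST of the first.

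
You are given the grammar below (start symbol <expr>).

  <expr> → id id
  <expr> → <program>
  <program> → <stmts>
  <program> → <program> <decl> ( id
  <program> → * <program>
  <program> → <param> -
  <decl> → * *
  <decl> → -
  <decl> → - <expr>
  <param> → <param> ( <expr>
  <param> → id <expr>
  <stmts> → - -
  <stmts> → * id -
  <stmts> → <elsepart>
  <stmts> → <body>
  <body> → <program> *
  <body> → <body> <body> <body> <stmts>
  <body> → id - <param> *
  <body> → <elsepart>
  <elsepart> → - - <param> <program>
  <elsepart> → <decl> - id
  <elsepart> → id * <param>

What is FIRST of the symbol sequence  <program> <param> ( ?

{ *, -, id }

Add FIRST(<program>) = { *, -, id }; <program> is not nullable, stop.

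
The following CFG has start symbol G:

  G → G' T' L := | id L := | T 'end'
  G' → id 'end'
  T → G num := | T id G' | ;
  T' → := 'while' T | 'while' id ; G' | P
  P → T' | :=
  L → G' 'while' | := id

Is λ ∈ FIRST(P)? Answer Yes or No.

No nonterminal in this grammar is nullable.
No production of P has an RHS whose symbols are all nullable, so P is not nullable.

No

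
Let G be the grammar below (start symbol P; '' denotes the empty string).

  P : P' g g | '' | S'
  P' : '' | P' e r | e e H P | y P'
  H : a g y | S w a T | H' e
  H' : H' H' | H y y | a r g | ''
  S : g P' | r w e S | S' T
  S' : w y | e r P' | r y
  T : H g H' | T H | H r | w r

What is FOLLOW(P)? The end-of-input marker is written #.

P is the start symbol, so # ∈ FOLLOW(P).
In P' : e e H P: P is at the end, add FOLLOW(P') = { #, a, e, g, r, w }.
Union: FOLLOW(P) = { #, a, e, g, r, w }.

{ #, a, e, g, r, w }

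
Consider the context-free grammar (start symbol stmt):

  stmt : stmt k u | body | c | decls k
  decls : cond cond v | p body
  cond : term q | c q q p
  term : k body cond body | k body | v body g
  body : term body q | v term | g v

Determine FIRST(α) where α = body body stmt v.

{ g, k, v }

Add FIRST(body) = { g, k, v }; body is not nullable, stop.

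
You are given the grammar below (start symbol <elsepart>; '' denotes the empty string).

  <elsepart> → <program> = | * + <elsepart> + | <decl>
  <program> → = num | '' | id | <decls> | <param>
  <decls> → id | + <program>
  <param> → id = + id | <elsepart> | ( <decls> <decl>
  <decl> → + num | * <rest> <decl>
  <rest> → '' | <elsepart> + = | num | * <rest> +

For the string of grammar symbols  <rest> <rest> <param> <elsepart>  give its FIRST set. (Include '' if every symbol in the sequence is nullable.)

{ (, *, +, =, id, num }

Add FIRST(<rest>)\{''} = { (, *, +, =, id, num }; <rest> is nullable, continue.
Add FIRST(<rest>)\{''} = { (, *, +, =, id, num }; <rest> is nullable, continue.
Add FIRST(<param>) = { (, *, +, =, id }; <param> is not nullable, stop.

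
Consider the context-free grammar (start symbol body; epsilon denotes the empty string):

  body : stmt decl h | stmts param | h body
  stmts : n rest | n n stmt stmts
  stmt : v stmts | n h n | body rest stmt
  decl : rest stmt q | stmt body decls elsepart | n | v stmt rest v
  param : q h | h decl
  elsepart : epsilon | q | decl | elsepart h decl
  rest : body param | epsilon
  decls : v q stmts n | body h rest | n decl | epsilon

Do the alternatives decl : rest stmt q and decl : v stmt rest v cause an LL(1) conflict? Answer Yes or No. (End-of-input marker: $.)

Yes

FIRST(rest stmt q) = { h, n, v } and FIRST(v stmt rest v) = { v }.
Both contain v, so the two alternatives are not disjoint — LL(1) conflict.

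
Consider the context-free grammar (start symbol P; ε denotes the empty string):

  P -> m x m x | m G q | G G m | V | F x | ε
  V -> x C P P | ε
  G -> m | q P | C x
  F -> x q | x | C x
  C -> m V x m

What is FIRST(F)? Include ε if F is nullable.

F -> x q contributes {x}.
F -> x contributes {x}.
From F -> C x: add FIRST(C) = { m }.
Union: FIRST(F) = { m, x }.

{ m, x }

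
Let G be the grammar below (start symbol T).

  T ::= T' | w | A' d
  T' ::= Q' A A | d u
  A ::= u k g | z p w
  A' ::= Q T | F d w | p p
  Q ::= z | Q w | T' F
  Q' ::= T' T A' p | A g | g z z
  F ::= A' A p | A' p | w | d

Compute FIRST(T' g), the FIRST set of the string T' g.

{ d, g, u, z }

Add FIRST(T') = { d, g, u, z }; T' is not nullable, stop.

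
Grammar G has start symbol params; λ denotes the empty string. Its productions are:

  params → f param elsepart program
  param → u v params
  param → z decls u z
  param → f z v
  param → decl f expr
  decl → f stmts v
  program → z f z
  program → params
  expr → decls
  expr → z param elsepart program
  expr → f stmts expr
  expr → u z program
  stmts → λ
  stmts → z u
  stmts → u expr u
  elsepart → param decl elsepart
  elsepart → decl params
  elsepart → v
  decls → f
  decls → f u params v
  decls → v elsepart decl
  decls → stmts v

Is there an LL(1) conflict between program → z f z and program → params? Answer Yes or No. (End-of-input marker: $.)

No

FIRST(z f z) = { z } and FIRST(params) = { f }.
The FIRST sets are disjoint and neither alternative is nullable — no conflict.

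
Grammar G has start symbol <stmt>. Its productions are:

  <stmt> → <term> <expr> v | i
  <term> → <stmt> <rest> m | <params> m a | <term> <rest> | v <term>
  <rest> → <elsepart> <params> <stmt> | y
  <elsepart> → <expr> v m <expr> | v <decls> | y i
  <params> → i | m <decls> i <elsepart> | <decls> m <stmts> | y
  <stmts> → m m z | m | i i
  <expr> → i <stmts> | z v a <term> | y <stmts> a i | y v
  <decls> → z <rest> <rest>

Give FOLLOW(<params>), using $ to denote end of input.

In <term> → <params> m a: add FIRST(m a) = { m }.
In <rest> → <elsepart> <params> <stmt>: add FIRST(<stmt>) = { i, m, v, y, z }.
Union: FOLLOW(<params>) = { i, m, v, y, z }.

{ i, m, v, y, z }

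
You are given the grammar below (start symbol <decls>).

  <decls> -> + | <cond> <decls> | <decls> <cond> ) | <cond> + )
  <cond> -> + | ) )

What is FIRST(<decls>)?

<decls> -> + contributes {+}.
From <decls> -> <cond> <decls>: add FIRST(<cond>) = { ), + }.
From <decls> -> <decls> <cond> ): add FIRST(<decls>) = { ), + }.
From <decls> -> <cond> + ): add FIRST(<cond>) = { ), + }.
Union: FIRST(<decls>) = { ), + }.

{ ), + }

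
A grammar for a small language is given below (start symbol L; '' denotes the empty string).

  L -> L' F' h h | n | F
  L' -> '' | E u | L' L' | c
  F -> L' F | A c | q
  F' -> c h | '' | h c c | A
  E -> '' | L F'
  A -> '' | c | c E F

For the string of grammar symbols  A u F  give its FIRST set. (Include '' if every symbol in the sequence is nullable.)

Add FIRST(A)\{''} = { c }; A is nullable, continue.
u is a terminal; add {u} and stop.

{ c, u }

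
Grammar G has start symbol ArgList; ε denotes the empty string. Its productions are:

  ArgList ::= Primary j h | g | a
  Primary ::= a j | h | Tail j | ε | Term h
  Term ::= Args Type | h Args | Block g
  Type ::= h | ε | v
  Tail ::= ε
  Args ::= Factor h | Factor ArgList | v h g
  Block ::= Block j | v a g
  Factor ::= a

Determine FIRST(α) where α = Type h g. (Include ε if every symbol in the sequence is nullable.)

{ h, v }

Add FIRST(Type)\{ε} = { h, v }; Type is nullable, continue.
h is a terminal; add {h} and stop.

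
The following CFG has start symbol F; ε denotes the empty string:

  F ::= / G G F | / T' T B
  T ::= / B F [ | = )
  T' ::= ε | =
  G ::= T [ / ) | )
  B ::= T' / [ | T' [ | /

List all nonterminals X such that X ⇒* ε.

{ T' }

Directly nullable (have an ε-production): T'.
No other nonterminal has a production whose RHS symbols are all nullable.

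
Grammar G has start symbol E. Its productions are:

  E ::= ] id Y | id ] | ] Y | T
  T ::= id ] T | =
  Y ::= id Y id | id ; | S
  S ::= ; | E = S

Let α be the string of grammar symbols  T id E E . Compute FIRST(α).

Add FIRST(T) = { =, id }; T is not nullable, stop.

{ =, id }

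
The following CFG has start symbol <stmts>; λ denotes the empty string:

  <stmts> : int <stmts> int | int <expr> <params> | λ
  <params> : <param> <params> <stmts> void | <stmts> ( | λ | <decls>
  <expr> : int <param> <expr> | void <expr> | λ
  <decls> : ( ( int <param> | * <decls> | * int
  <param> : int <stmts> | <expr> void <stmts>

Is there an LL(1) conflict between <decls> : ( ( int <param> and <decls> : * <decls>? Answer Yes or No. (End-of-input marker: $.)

No

FIRST(( ( int <param>) = { ( } and FIRST(* <decls>) = { * }.
The FIRST sets are disjoint and neither alternative is nullable — no conflict.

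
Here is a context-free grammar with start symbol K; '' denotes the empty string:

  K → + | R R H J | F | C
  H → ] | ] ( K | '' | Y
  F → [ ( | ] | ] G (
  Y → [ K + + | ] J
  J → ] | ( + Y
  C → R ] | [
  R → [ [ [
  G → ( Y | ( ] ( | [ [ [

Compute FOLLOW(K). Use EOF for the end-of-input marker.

K is the start symbol, so EOF ∈ FOLLOW(K).
In H → ] ( K: K is at the end, add FOLLOW(H) = { (, ] }.
In Y → [ K + +: add FIRST(+ +) = { + }.
Union: FOLLOW(K) = { EOF, (, +, ] }.

{ EOF, (, +, ] }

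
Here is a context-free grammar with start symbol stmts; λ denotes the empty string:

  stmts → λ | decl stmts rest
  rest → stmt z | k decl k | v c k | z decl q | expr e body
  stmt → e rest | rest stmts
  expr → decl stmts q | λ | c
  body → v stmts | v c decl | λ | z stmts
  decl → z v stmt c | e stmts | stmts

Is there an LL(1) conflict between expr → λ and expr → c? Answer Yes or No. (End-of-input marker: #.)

No

FIRST(λ) = { λ } and FIRST(c) = { c }.
The first is nullable but FOLLOW(expr) = { e } is disjoint from FIRST of the second.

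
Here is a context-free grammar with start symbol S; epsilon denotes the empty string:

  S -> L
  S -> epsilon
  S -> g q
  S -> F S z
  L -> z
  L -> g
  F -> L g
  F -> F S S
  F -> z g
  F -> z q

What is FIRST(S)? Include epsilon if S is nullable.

From S -> L: add FIRST(L) = { g, z }.
S -> epsilon contributes epsilon.
S -> g q contributes {g}.
From S -> F S z: add FIRST(F) = { g, z }.
Union: FIRST(S) = { g, z, epsilon }.

{ g, z, epsilon }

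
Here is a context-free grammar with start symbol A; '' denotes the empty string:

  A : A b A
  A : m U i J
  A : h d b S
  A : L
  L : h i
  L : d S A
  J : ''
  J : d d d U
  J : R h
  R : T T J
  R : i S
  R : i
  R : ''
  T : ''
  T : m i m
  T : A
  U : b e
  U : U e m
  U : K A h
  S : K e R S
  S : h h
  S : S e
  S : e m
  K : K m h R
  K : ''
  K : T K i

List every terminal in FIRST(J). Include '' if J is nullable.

J : '' contributes ''.
J : d d d U contributes {d}.
From J : R h: R nullable, take FIRST(R) ∪ {h} = { d, h, i, m }.
Union: FIRST(J) = { d, h, i, m, '' }.

{ d, h, i, m, '' }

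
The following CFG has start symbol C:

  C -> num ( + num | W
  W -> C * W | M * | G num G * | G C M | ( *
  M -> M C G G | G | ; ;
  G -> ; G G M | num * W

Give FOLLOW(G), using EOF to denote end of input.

{ EOF, (, *, ;, num }

In W -> G num G *: add FIRST(num G *) = { num }.
In W -> G num G *: add FIRST(*) = { * }.
In W -> G C M: add FIRST(C M) = { (, ;, num }.
In M -> M C G G: add FIRST(G) = { ;, num }.
In M -> M C G G: G is at the end, add FOLLOW(M) = { EOF, (, *, ;, num }.
In M -> G: G is at the end, add FOLLOW(M) = { EOF, (, *, ;, num }.
In G -> ; G G M: add FIRST(G M) = { ;, num }.
In G -> ; G G M: add FIRST(M) = { ;, num }.
Union: FOLLOW(G) = { EOF, (, *, ;, num }.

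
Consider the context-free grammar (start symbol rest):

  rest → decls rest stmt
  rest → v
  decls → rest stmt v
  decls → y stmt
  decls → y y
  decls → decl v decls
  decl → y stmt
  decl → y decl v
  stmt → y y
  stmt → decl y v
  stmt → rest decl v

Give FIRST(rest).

From rest → decls rest stmt: add FIRST(decls) = { v, y }.
rest → v contributes {v}.
Union: FIRST(rest) = { v, y }.

{ v, y }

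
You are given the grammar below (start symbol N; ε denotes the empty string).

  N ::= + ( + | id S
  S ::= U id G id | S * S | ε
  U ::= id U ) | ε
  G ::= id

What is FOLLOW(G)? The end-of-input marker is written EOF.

In S ::= U id G id: add FIRST(id) = { id }.
Union: FOLLOW(G) = { id }.

{ id }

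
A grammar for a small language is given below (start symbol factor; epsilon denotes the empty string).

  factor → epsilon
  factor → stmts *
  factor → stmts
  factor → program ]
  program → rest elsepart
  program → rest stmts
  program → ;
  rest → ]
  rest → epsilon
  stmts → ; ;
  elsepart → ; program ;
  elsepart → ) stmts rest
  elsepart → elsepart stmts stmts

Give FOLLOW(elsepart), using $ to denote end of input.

{ ;, ] }

In program → rest elsepart: elsepart is at the end, add FOLLOW(program) = { ;, ] }.
In elsepart → elsepart stmts stmts: add FIRST(stmts stmts) = { ; }.
Union: FOLLOW(elsepart) = { ;, ] }.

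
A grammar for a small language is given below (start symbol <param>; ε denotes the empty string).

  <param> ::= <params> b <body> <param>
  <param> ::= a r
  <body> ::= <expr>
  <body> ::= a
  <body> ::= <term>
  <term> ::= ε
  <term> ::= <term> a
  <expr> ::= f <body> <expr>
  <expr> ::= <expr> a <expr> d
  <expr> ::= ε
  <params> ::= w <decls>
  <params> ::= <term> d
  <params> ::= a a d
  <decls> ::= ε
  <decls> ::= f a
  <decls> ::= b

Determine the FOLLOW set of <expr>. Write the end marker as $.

{ a, d, f, w }

In <body> ::= <expr>: <expr> is at the end, add FOLLOW(<body>) = { a, d, f, w }.
In <expr> ::= f <body> <expr>: <expr> is at the end, add FOLLOW(<expr>) = { a, d, f, w }.
In <expr> ::= <expr> a <expr> d: add FIRST(a <expr> d) = { a }.
In <expr> ::= <expr> a <expr> d: add FIRST(d) = { d }.
Union: FOLLOW(<expr>) = { a, d, f, w }.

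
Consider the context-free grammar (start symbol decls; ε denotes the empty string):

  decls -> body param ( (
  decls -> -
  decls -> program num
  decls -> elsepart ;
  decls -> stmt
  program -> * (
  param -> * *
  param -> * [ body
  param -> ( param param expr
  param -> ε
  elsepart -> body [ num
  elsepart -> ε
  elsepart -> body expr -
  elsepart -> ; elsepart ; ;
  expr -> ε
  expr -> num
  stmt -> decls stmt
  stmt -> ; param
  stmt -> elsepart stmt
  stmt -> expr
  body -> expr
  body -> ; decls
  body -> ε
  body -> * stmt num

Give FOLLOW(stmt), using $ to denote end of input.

In decls -> stmt: stmt is at the end, add FOLLOW(decls) = { $, (, *, -, ;, [, num }.
In stmt -> decls stmt: stmt is at the end, add FOLLOW(stmt) = { $, (, *, -, ;, [, num }.
In stmt -> elsepart stmt: stmt is at the end, add FOLLOW(stmt) = { $, (, *, -, ;, [, num }.
In body -> * stmt num: add FIRST(num) = { num }.
Union: FOLLOW(stmt) = { $, (, *, -, ;, [, num }.

{ $, (, *, -, ;, [, num }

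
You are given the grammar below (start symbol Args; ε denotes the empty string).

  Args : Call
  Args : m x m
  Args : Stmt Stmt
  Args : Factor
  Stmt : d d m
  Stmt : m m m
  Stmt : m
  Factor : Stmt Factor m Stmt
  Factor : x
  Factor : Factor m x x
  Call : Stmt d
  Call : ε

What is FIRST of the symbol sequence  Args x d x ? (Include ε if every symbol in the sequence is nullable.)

Add FIRST(Args)\{ε} = { d, m, x }; Args is nullable, continue.
x is a terminal; add {x} and stop.

{ d, m, x }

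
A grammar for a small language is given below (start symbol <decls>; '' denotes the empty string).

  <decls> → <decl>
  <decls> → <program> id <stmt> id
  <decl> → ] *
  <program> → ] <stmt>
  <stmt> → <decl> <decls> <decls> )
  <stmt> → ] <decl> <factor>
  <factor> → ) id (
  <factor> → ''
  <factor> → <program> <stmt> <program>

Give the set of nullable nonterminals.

Directly nullable (have an ''-production): <factor>.
No other nonterminal has a production whose RHS symbols are all nullable.

{ <factor> }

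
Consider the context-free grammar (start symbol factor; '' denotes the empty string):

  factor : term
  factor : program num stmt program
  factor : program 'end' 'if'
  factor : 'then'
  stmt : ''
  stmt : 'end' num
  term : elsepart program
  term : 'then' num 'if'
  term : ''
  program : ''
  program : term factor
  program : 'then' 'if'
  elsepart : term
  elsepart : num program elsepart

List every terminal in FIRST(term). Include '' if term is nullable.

From term : elsepart program: elsepart, program nullable, take FIRST(elsepart) ∪ FIRST(program) = { 'end', 'then', num }; also '' since the whole RHS is nullable.
term : 'then' num 'if' contributes {'then'}.
term : '' contributes ''.
Union: FIRST(term) = { 'end', 'then', num, '' }.

{ 'end', 'then', num, '' }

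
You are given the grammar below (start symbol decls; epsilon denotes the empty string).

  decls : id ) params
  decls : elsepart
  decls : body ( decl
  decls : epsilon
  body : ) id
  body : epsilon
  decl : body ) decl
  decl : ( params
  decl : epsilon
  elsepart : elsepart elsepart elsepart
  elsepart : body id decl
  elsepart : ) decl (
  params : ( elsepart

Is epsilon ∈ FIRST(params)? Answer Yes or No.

No

Nullable nonterminals: body, decl, decls.
No production of params has an RHS whose symbols are all nullable, so params is not nullable.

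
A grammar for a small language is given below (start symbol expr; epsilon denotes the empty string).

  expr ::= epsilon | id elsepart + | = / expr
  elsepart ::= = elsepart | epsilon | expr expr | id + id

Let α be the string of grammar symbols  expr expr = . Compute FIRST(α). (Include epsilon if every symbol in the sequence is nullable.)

{ =, id }

Add FIRST(expr)\{epsilon} = { =, id }; expr is nullable, continue.
Add FIRST(expr)\{epsilon} = { =, id }; expr is nullable, continue.
= is a terminal; add {=} and stop.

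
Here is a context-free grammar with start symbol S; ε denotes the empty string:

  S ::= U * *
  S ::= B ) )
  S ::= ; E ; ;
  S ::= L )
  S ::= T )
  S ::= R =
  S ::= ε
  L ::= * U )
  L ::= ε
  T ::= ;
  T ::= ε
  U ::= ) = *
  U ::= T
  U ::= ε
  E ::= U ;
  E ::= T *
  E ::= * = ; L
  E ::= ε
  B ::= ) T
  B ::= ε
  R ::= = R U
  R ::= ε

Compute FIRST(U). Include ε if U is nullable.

U ::= ) = * contributes {)}.
From U ::= T: add FIRST(T) = { ;, ε } (including ε since T is nullable).
U ::= ε contributes ε.
Union: FIRST(U) = { ), ;, ε }.

{ ), ;, ε }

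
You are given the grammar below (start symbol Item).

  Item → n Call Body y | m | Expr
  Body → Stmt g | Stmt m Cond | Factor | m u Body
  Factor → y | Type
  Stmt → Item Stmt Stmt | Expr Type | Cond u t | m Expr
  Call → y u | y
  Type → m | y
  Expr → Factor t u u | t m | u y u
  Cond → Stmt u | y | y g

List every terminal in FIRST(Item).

Item → n Call Body y contributes {n}.
Item → m contributes {m}.
From Item → Expr: add FIRST(Expr) = { m, t, u, y }.
Union: FIRST(Item) = { m, n, t, u, y }.

{ m, n, t, u, y }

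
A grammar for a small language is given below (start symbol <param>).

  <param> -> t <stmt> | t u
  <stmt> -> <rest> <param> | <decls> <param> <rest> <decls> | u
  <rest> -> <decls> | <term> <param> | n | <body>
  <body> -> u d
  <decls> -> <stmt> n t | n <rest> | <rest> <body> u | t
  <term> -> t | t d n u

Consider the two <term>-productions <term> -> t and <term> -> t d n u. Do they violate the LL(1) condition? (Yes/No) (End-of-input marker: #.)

Yes

FIRST(t) = { t } and FIRST(t d n u) = { t }.
Both contain t, so the two alternatives are not disjoint — LL(1) conflict.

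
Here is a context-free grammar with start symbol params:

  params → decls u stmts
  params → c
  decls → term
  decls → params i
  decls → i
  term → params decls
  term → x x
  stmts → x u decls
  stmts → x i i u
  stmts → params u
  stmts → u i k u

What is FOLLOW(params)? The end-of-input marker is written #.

{ #, c, i, u, x }

params is the start symbol, so # ∈ FOLLOW(params).
In decls → params i: add FIRST(i) = { i }.
In term → params decls: add FIRST(decls) = { c, i, x }.
In stmts → params u: add FIRST(u) = { u }.
Union: FOLLOW(params) = { #, c, i, u, x }.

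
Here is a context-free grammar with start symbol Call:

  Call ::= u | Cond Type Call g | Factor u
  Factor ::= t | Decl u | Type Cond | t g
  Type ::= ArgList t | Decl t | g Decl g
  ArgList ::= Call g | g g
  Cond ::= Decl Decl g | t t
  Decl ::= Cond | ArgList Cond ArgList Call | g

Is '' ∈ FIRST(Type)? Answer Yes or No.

No nonterminal in this grammar is nullable.
No production of Type has an RHS whose symbols are all nullable, so Type is not nullable.

No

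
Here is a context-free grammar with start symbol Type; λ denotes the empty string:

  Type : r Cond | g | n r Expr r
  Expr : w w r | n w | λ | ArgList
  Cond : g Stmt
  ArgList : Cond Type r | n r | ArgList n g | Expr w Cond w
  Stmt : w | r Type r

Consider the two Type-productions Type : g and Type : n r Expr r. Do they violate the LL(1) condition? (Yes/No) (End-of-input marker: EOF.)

FIRST(g) = { g } and FIRST(n r Expr r) = { n }.
The FIRST sets are disjoint and neither alternative is nullable — no conflict.

No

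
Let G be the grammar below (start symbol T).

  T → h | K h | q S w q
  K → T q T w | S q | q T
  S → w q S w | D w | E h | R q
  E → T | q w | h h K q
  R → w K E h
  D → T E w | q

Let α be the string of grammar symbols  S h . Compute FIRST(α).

Add FIRST(S) = { h, q, w }; S is not nullable, stop.

{ h, q, w }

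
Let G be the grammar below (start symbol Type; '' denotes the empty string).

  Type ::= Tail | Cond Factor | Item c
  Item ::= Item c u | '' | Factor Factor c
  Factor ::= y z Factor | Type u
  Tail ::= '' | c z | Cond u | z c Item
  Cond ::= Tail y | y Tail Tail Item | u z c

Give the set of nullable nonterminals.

Directly nullable (have an ''-production): Item, Tail.
Type ::= Tail with every symbol nullable, so Type is nullable.
No other nonterminal has a production whose RHS symbols are all nullable.

{ Item, Tail, Type }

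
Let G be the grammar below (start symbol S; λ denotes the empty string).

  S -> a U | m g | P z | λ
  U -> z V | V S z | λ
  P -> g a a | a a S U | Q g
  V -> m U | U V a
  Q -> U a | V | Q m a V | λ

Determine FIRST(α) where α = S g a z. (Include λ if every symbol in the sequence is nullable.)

{ a, g, m, z }

Add FIRST(S)\{λ} = { a, g, m, z }; S is nullable, continue.
g is a terminal; add {g} and stop.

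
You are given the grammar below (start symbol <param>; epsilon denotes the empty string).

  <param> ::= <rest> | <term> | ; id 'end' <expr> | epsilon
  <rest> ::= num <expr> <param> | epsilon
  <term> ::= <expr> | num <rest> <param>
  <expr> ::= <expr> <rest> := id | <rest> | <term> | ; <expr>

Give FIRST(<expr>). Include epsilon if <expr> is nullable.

From <expr> ::= <expr> <rest> := id: <expr>, <rest> nullable, take FIRST(<expr>) ∪ FIRST(<rest>) ∪ {:=} = { :=, ;, num }.
From <expr> ::= <rest>: add FIRST(<rest>) = { num, epsilon } (including epsilon since <rest> is nullable).
From <expr> ::= <term>: add FIRST(<term>) = { :=, ;, num, epsilon } (including epsilon since <term> is nullable).
<expr> ::= ; <expr> contributes {;}.
Union: FIRST(<expr>) = { :=, ;, num, epsilon }.

{ :=, ;, num, epsilon }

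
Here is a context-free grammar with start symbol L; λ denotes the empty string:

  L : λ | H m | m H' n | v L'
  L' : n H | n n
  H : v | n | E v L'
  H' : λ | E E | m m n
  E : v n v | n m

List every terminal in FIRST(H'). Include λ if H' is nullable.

H' : λ contributes λ.
From H' : E E: add FIRST(E) = { n, v }.
H' : m m n contributes {m}.
Union: FIRST(H') = { m, n, v, λ }.

{ m, n, v, λ }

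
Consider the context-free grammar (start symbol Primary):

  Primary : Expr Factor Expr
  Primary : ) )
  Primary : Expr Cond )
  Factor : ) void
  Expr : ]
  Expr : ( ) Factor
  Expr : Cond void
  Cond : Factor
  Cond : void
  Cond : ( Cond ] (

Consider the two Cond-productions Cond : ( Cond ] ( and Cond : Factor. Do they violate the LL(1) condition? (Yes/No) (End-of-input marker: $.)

FIRST(( Cond ] () = { ( } and FIRST(Factor) = { ) }.
The FIRST sets are disjoint and neither alternative is nullable — no conflict.

No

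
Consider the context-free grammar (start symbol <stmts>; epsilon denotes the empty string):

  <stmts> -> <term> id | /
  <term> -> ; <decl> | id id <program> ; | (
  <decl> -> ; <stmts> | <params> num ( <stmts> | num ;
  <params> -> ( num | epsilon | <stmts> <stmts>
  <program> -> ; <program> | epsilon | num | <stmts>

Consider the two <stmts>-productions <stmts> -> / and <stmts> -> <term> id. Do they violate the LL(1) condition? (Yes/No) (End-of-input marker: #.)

No

FIRST(/) = { / } and FIRST(<term> id) = { (, ;, id }.
The FIRST sets are disjoint and neither alternative is nullable — no conflict.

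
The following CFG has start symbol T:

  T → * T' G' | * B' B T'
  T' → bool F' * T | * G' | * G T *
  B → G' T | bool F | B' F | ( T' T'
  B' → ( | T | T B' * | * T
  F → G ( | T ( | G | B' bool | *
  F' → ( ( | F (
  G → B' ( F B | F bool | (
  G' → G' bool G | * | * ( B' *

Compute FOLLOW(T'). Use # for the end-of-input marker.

{ #, (, *, bool }

In T → * T' G': add FIRST(G') = { * }.
In T → * B' B T': T' is at the end, add FOLLOW(T) = { #, (, *, bool }.
In B → ( T' T': add FIRST(T') = { *, bool }.
In B → ( T' T': T' is at the end, add FOLLOW(B) = { #, (, *, bool }.
Union: FOLLOW(T') = { #, (, *, bool }.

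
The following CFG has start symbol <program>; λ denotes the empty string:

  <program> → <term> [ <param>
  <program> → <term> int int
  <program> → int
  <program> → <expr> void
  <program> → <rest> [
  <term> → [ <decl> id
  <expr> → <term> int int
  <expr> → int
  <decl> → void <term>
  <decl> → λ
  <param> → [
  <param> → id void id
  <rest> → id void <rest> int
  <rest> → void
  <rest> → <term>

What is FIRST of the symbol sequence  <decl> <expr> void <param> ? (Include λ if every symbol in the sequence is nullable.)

{ [, int, void }

Add FIRST(<decl>)\{λ} = { void }; <decl> is nullable, continue.
Add FIRST(<expr>) = { [, int }; <expr> is not nullable, stop.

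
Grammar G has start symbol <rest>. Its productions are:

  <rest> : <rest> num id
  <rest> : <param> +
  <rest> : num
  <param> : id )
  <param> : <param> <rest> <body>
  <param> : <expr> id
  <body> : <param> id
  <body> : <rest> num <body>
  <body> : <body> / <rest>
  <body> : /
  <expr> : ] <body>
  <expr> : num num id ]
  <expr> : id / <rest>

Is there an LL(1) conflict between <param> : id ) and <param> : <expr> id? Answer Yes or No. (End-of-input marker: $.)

FIRST(id )) = { id } and FIRST(<expr> id) = { ], id, num }.
Both contain id, so the two alternatives are not disjoint — LL(1) conflict.

Yes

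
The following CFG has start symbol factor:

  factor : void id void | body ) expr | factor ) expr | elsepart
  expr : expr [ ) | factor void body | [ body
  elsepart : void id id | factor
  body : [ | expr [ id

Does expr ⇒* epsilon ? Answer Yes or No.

No nonterminal in this grammar is nullable.
No production of expr has an RHS whose symbols are all nullable, so expr is not nullable.

No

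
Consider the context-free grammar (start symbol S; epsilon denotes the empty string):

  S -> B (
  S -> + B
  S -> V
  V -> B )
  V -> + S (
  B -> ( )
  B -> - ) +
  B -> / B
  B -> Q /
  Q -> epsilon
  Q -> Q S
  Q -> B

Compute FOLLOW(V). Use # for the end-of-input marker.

{ #, (, +, -, / }

In S -> V: V is at the end, add FOLLOW(S) = { #, (, +, -, / }.
Union: FOLLOW(V) = { #, (, +, -, / }.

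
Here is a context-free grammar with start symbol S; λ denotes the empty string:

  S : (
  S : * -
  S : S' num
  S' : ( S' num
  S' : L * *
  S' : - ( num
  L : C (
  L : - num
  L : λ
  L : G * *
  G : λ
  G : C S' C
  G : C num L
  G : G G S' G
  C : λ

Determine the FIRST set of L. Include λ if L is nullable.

{ (, *, -, num, λ }

From L : C (: C nullable, take FIRST(C) ∪ {(} = { ( }.
L : - num contributes {-}.
L : λ contributes λ.
From L : G * *: G nullable, take FIRST(G) ∪ {*} = { (, *, -, num }.
Union: FIRST(L) = { (, *, -, num, λ }.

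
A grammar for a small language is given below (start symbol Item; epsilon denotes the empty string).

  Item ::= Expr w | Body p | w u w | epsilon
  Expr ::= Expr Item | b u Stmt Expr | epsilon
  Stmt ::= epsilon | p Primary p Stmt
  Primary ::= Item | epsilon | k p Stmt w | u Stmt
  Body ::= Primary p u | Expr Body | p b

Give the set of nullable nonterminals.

{ Expr, Item, Primary, Stmt }

Directly nullable (have an epsilon-production): Item, Expr, Stmt, Primary.
No other nonterminal has a production whose RHS symbols are all nullable.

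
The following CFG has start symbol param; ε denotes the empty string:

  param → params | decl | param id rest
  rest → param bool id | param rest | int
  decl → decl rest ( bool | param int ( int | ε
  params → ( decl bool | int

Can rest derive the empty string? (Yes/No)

Nullable nonterminals: decl, param.
No production of rest has an RHS whose symbols are all nullable, so rest is not nullable.

No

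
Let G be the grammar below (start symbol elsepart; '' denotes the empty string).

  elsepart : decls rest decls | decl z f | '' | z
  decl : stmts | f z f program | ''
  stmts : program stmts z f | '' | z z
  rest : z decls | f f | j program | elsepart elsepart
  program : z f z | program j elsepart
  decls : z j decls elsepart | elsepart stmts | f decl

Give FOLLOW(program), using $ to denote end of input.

In decl : f z f program: program is at the end, add FOLLOW(decl) = { $, f, j, z }.
In stmts : program stmts z f: add FIRST(stmts z f) = { z }.
In rest : j program: program is at the end, add FOLLOW(rest) = { $, f, j, z }.
In program : program j elsepart: add FIRST(j elsepart) = { j }.
Union: FOLLOW(program) = { $, f, j, z }.

{ $, f, j, z }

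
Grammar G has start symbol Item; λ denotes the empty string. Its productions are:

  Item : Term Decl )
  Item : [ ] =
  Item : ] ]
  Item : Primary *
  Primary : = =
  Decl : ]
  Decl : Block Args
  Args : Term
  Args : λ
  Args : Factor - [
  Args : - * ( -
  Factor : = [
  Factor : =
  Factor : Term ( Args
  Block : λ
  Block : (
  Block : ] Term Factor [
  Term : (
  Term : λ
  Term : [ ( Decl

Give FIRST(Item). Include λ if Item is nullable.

From Item : Term Decl ): Term, Decl nullable, take FIRST(Term) ∪ FIRST(Decl) ∪ {)} = { (, ), -, =, [, ] }.
Item : [ ] = contributes {[}.
Item : ] ] contributes {]}.
From Item : Primary *: add FIRST(Primary) = { = }.
Union: FIRST(Item) = { (, ), -, =, [, ] }.

{ (, ), -, =, [, ] }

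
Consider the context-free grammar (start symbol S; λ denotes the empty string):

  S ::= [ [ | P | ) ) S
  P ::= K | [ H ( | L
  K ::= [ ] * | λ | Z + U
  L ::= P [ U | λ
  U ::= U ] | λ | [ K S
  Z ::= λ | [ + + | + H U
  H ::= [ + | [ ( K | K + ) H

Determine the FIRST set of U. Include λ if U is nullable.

From U ::= U ]: U nullable, take FIRST(U) ∪ {]} = { [, ] }.
U ::= λ contributes λ.
U ::= [ K S contributes {[}.
Union: FIRST(U) = { [, ], λ }.

{ [, ], λ }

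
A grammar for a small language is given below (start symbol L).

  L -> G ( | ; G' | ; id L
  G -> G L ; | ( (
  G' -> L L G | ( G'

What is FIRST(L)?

{ (, ; }

From L -> G (: add FIRST(G) = { ( }.
L -> ; G' contributes {;}.
L -> ; id L contributes {;}.
Union: FIRST(L) = { (, ; }.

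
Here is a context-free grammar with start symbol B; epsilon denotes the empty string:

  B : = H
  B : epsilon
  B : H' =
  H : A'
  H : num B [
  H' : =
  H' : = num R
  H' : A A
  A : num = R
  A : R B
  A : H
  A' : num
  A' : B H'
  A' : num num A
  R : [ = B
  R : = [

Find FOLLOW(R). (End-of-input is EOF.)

{ EOF, =, [, num }

In H' : = num R: R is at the end, add FOLLOW(H') = { EOF, =, [, num }.
In A : num = R: R is at the end, add FOLLOW(A) = { EOF, =, [, num }.
In A : R B: add FIRST(B)\{epsilon} = { =, [, num }.
  Since B is nullable, also add FOLLOW(A) = { EOF, =, [, num }.
Union: FOLLOW(R) = { EOF, =, [, num }.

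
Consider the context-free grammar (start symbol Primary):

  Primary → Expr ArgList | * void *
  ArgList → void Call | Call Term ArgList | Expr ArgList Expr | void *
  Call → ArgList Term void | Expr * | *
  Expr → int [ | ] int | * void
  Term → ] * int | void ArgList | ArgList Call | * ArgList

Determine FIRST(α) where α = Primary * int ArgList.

Add FIRST(Primary) = { *, ], int }; Primary is not nullable, stop.

{ *, ], int }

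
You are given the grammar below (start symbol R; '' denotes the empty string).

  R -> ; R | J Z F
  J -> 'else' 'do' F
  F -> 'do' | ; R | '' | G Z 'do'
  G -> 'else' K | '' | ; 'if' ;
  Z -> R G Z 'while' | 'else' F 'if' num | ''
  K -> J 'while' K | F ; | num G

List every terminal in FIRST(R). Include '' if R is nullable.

R -> ; R contributes {;}.
From R -> J Z F: add FIRST(J) = { 'else' }.
Union: FIRST(R) = { 'else', ; }.

{ 'else', ; }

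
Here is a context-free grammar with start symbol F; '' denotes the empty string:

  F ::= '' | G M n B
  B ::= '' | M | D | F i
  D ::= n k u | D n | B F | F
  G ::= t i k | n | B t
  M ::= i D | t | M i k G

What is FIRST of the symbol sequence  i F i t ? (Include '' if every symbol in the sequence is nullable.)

{ i }

i is a terminal; add {i} and stop.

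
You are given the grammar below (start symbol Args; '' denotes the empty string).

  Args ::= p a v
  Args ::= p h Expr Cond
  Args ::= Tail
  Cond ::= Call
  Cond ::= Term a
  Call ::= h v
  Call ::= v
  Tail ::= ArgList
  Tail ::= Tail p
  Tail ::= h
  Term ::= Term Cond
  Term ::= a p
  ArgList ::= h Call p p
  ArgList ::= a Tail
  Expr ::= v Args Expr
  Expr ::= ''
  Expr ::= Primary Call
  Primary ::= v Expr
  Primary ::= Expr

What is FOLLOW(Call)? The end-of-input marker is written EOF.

{ EOF, a, h, p, v }

In Cond ::= Call: Call is at the end, add FOLLOW(Cond) = { EOF, a, h, v }.
In ArgList ::= h Call p p: add FIRST(p p) = { p }.
In Expr ::= Primary Call: Call is at the end, add FOLLOW(Expr) = { a, h, v }.
Union: FOLLOW(Call) = { EOF, a, h, p, v }.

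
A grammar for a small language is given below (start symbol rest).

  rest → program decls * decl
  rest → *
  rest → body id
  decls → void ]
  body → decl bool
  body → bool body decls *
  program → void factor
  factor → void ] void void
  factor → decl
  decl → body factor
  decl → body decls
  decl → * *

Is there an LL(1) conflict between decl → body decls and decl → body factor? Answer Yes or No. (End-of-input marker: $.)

FIRST(body decls) = { *, bool } and FIRST(body factor) = { *, bool }.
Both contain *, so the two alternatives are not disjoint — LL(1) conflict.

Yes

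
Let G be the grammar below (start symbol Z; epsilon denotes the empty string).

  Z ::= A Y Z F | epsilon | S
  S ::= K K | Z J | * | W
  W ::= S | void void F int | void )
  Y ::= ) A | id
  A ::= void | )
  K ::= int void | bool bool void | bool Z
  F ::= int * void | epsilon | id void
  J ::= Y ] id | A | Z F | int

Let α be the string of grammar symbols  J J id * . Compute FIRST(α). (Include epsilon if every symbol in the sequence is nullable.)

Add FIRST(J)\{epsilon} = { ), *, bool, id, int, void }; J is nullable, continue.
Add FIRST(J)\{epsilon} = { ), *, bool, id, int, void }; J is nullable, continue.
id is a terminal; add {id} and stop.

{ ), *, bool, id, int, void }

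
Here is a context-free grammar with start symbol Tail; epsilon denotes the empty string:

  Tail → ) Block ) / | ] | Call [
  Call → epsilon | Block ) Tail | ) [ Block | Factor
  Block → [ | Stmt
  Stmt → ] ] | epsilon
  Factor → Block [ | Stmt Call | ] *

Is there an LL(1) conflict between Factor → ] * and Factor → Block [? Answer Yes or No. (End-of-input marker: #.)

FIRST(] *) = { ] } and FIRST(Block [) = { [, ] }.
Both contain ], so the two alternatives are not disjoint — LL(1) conflict.

Yes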